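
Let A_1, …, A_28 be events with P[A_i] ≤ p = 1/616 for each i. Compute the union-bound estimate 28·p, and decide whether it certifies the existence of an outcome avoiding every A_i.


Union bound: P[∪_{i=1}^{28} A_i] ≤ Σ_i P[A_i] ≤ 28·p = 28·(1/616) = 1/22.
Numerically: 1/22 ≈ 0.04545.
Is 1/22 < 1? YES.
Since P[∪ A_i] ≤ 1/22 < 1, the complement has P[∩ A_i^c] ≥ 1 − 1/22 = 21/22 > 0, so some outcome avoids every A_i.

28·p = 1/22 ≈ 0.04545; existence CERTIFIED by the union bound.


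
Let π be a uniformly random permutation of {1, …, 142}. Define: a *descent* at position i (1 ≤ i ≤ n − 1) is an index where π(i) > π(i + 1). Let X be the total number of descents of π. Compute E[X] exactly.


Write X = Σ X_I over i = 1, …, 141, with X_I the indicator of one descent.
There are 141 indicators.
For each fixed i, the pair (π(i), π(i+1)) is a uniformly random ordered pair of distinct values from {1, …, 142}; by symmetry P[π(i) > π(i+1)] = 1/2.
By linearity: E[X] = 141 · (1/2) = (142 − 1) · (1/2) = 141/2 ≈ 70.500.

E[X] = 141/2 = 70.500.


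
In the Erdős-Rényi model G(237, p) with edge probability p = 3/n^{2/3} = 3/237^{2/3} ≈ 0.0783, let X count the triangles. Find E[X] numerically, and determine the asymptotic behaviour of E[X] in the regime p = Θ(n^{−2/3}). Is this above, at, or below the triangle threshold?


Number of potential triangles: C(237, 3) = 2190670.
Each occurs with probability p³ ≈ (0.0783)³ ≈ 4.80692e-04.
By linearity: E[X] = C(237, 3)·p³ ≈ 2190670 · 4.80692e-04 ≈ 1053.038.
Since α = 2/3 < 1, p = c/n^{2/3} ≫ 1/n is above the triangle threshold p ~ 1/n. Asymptotically E[X] ~ (c³/6)·n^{3(1−α)} = (3³/6)·n^{1} → ∞; triangles are abundant w.h.p.

E[X] ≈ 1053.038; in regime p = Θ(1/n^{2/3}) E[X] diverges (above the triangle threshold p ~ 1/n).


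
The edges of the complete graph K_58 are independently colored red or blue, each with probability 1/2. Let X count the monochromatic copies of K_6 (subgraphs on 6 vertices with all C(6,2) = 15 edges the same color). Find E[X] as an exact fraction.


Let X = Σ_S X_S over the C(58, 6) = 40475358 subsets S of size 6, where X_S = 1 if the K_6 on S is monochromatic.
For a fixed S, the K_6 on S has C(6, 2) = 15 edges. P[all 15 edges red] = (1/2)^15, and likewise for blue, so P[monochromatic] = 2·(1/2)^15 = 2^{1 − 15} = 1/16384.
By linearity of expectation: E[X] = C(58, 6) · 2^{1 − 15} = 40475358 · 1/16384 = 20237679/8192.
Numerically: E[X] ≈ 2470.419800.

E[X] = C(58,6)·2^(1−C(6,2)) = 20237679/8192 ≈ 2470.419800.


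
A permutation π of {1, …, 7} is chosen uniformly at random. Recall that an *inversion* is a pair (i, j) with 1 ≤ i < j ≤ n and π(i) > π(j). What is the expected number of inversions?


Write X = Σ X_I over the C(7, 2) = 21 pairs i < j, with X_I the indicator of one inversion.
There are 21 indicators.
For each fixed pair i < j, the values π(i) and π(j) are two distinct elements of {1, …, 7} in uniformly random order; by symmetry P[π(i) > π(j)] = 1/2.
By linearity: E[X] = 21 · (1/2) = C(7, 2) · (1/2) = 21/2 = 21/2 ≈ 10.500.

E[X] = 21/2 = 10.500.


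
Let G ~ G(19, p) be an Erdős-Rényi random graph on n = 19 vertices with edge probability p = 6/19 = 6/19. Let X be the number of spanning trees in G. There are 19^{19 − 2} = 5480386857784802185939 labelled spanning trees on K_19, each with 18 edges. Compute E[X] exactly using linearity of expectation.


K_19 has 19^{19 − 2} = 5480386857784802185939 labelled spanning trees.
For each such spanning tree H, let X_H = 1 if all 18 edges of H are present in G. Then P[X_H = 1] = p^{18} = (6/19)^{18} = 101559956668416/104127350297911241532841.
Summing the indicators: E[X] = Σ_H E[X_H] = 5480386857784802185939 · p^{18} = 5480386857784802185939 · 101559956668416/104127350297911241532841 = 101559956668416/19.
Numerically: E[X] ≈ 5.345e+12.

E[X] = 5480386857784802185939 · (6/19)^{18} = 101559956668416/19 ≈ 5.345e+12.


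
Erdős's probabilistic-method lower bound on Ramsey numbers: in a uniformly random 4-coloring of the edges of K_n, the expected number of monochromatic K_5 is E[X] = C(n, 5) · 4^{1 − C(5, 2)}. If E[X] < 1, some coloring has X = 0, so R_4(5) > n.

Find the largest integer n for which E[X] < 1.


We need C(n, 5) · 4^{1 − 10} < 1, i.e. C(n, 5) < 4^{10 − 1} = 262144.
Check values of n near the boundary:
  n = 31: C(31, 5) = 169911; 169911 < 262144? YES
  n = 32: C(32, 5) = 201376; 201376 < 262144? YES
  n = 33: C(33, 5) = 237336; 237336 < 262144? YES
  n = 34: C(34, 5) = 278256; 278256 < 262144? NO
The largest n with C(n, 5) < 262144 is n = 33 (where E[X] = 29667/32768 ≈ 0.90536). Hence R_4(5) > 33, i.e. R_4(5) ≥ 34.

Largest n = 33; hence R_4(5) > 33.


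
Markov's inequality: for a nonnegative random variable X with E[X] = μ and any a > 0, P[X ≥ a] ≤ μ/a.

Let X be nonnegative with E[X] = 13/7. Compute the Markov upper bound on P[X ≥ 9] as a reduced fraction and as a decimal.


μ = E[X] = 13/7, a = 9.
Markov: P[X ≥ 9] ≤ μ/a = (13/7)/9 = 13/63.
Numerically: ≈ 0.2063.
(Since a = 9 > μ = 1.8571, the bound 13/63 is < 1 and informative.)

P[X ≥ 9] ≤ 13/63 ≈ 0.2063.


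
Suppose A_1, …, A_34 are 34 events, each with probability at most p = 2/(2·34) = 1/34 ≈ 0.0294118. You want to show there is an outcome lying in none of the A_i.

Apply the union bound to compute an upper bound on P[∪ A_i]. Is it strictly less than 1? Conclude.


Union bound: P[∪_{i=1}^{34} A_i] ≤ Σ_i P[A_i] ≤ 34·p = 34·(1/34) = 1.
Numerically: 1 ≈ 1.0000000.
Is 1 < 1? NO.
Since the bound 1 is ≥ 1, the union bound is uninformative here; it does NOT by itself certify existence.

34·p = 1 ≈ 1.0000000; existence NOT certified by the union bound.


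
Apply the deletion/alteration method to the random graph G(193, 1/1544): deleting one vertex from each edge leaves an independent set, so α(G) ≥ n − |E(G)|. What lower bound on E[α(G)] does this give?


E[|E(G)|] = C(193, 2)·p = 18528 · (1/1544) = 12.
E[α(G)] ≥ n − E[|E(G)|] = 193 − 12 = 181.
Numerically: ≈ 181.00000.
(This is only a lower bound; the true E[α(G)] may be larger.)

E[α(G)] ≥ 181 ≈ 181.00000.


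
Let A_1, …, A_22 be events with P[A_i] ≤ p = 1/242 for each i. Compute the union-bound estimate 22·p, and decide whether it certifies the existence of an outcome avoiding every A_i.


Union bound: P[∪_{i=1}^{22} A_i] ≤ Σ_i P[A_i] ≤ 22·p = 22·(1/242) = 1/11.
Numerically: 1/11 ≈ 0.090909.
Is 1/11 < 1? YES.
Since P[∪ A_i] ≤ 1/11 < 1, the complement has P[∩ A_i^c] ≥ 1 − 1/11 = 10/11 > 0, so some outcome avoids every A_i.

22·p = 1/11 ≈ 0.090909; existence CERTIFIED by the union bound.


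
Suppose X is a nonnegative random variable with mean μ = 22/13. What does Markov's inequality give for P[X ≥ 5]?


μ = E[X] = 22/13, a = 5.
Markov: P[X ≥ 5] ≤ μ/a = (22/13)/5 = 22/65.
Numerically: ≈ 0.3385.
(Since a = 5 > μ = 1.6923, the bound 22/65 is < 1 and informative.)

P[X ≥ 5] ≤ 22/65 ≈ 0.3385.


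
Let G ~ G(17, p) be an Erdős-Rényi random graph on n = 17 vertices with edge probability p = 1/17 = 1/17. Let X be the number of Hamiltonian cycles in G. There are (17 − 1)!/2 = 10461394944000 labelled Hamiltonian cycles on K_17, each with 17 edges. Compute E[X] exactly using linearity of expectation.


K_17 has (17 − 1)!/2 = 10461394944000 labelled Hamiltonian cycles.
For each such Hamiltonian cycle H, let X_H = 1 if all 17 edges of H are present in G. Then P[X_H = 1] = p^{17} = (1/17)^{17} = 1/827240261886336764177.
By linearity: E[X] = Σ_H E[X_H] = 10461394944000 · p^{17} = 10461394944000 · 1/827240261886336764177 = 10461394944000/827240261886336764177.
Numerically: E[X] ≈ 1.26e-08.

E[X] = 10461394944000 · (1/17)^{17} = 10461394944000/827240261886336764177 ≈ 1.26e-08.


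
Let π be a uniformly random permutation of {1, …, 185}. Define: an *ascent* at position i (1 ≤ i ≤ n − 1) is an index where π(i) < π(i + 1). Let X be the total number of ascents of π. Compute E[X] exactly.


Write X = Σ X_I over i = 1, …, 184, with X_I the indicator of one ascent.
There are 184 indicators.
For each fixed i, the pair (π(i), π(i+1)) is a uniformly random ordered pair of distinct values from {1, …, 185}; by symmetry P[π(i) < π(i+1)] = 1/2.
By linearity: E[X] = 184 · (1/2) = (185 − 1) · (1/2) = 92 ≈ 92.00000.

E[X] = 92 = 92.00000.


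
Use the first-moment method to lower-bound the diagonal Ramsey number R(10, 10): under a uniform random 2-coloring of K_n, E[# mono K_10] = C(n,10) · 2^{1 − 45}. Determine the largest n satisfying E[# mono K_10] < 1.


We need C(n, 10) · 2^{1 − 45} < 1, i.e. C(n, 10) < 2^{45 − 1} = 17592186044416.
Check values of n near the boundary:
  n = 99: C(99, 10) = 15579278510796; 15579278510796 < 17592186044416? YES
  n = 100: C(100, 10) = 17310309456440; 17310309456440 < 17592186044416? YES
  n = 101: C(101, 10) = 19212541264840; 19212541264840 < 17592186044416? NO
The largest n with C(n, 10) < 17592186044416 is n = 100 (where E[X] = 2163788682055/2199023255552 ≈ 0.9839772). Hence R(10, 10) > 100, i.e. R(10, 10) ≥ 101.

Largest n = 100; hence R(10, 10) > 100.


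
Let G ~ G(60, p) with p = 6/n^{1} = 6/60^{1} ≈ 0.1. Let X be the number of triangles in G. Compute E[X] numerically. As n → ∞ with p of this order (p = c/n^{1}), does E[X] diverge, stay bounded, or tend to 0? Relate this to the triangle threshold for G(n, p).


Number of potential triangles: C(60, 3) = 34220.
Each occurs with probability p³ ≈ (0.1)³ ≈ 1.00000000e-03.
By linearity: E[X] = C(60, 3)·p³ ≈ 34220 · 1.00000000e-03 ≈ 34.220000.
Here α = 1, so p = 6/n is exactly at the triangle threshold p ~ 1/n. Asymptotically E[X] → c³/6 = 6³/6 = 36 ≈ 36.000000, a bounded constant. In this regime the triangle count is asymptotically Poisson(c³/6).

E[X] ≈ 34.220000; in regime p = Θ(1/n^{1}) E[X] stays bounded (at the triangle threshold p ~ 1/n).


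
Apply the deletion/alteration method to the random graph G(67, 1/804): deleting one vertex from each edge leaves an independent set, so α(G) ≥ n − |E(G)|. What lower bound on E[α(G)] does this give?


E[|E(G)|] = C(67, 2)·p = 2211 · (1/804) = 11/4.
E[α(G)] ≥ n − E[|E(G)|] = 67 − 11/4 = 257/4.
Numerically: ≈ 64.250000.
(This is only a lower bound; the true E[α(G)] may be larger.)

E[α(G)] ≥ 257/4 ≈ 64.250000.


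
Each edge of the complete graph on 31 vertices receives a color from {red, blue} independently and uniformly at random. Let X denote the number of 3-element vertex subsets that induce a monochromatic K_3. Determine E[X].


Let X = Σ_S X_S over the C(31, 3) = 4495 subsets S of size 3, where X_S = 1 if the K_3 on S is monochromatic.
For a fixed S, the K_3 on S has C(3, 2) = 3 edges. P[all 3 edges red] = (1/2)^3, and likewise for blue, so P[monochromatic] = 2·(1/2)^3 = 2^{1 − 3} = 1/4.
Summing: E[X] = C(31, 3) · 2^{1 − 3} = 4495 · 1/4 = 4495/4.
Numerically: E[X] ≈ 1123.7500.

E[X] = C(31,3)·2^(1−C(3,2)) = 4495/4 ≈ 1123.7500.


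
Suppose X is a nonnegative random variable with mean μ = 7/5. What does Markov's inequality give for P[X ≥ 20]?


μ = E[X] = 7/5, a = 20.
Markov: P[X ≥ 20] ≤ μ/a = (7/5)/20 = 7/100.
Numerically: ≈ 0.07000.
(Since a = 20 > μ = 1.40000, the bound 7/100 is < 1 and informative.)

P[X ≥ 20] ≤ 7/100 ≈ 0.07000.


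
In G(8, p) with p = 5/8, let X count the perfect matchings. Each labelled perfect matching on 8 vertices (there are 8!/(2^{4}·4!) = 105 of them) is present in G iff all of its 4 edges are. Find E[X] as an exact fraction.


K_8 has 8!/(2^{4}·4!) = 105 labelled perfect matchings.
For each such perfect matching H, let X_H = 1 if all 4 edges of H are present in G. Then P[X_H = 1] = p^{4} = (5/8)^{4} = 625/4096.
By linearity of expectation: E[X] = Σ_H E[X_H] = 105 · p^{4} = 105 · 625/4096 = 65625/4096.
Numerically: E[X] ≈ 16.

E[X] = 105 · (5/8)^{4} = 65625/4096 ≈ 16.


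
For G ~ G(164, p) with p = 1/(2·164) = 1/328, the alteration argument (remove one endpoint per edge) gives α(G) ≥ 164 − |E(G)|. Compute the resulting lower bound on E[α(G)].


E[|E(G)|] = C(164, 2)·p = 13366 · (1/328) = 163/4.
E[α(G)] ≥ n − E[|E(G)|] = 164 − 163/4 = 493/4.
Numerically: ≈ 123.250.
(This is only a lower bound; the true E[α(G)] may be larger.)

E[α(G)] ≥ 493/4 ≈ 123.250.


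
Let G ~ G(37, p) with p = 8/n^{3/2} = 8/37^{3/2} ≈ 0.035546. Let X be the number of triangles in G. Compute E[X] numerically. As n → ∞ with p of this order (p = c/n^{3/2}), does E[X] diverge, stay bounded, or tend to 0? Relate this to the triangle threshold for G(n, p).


Number of potential triangles: C(37, 3) = 7770.
Each occurs with probability p³ ≈ (0.035546)³ ≈ 4.4911980e-05.
By linearity: E[X] = C(37, 3)·p³ ≈ 7770 · 4.4911980e-05 ≈ 0.34897.
Since α = 3/2 > 1, p = c/n^{3/2} = o(1/n) is below the triangle threshold p ~ 1/n. Asymptotically E[X] ~ (c³/6)·n^{3(1−α)} = (8³/6)·n^{-1.5} → 0, so by Markov's inequality G has no triangles w.h.p.

E[X] ≈ 0.34897; in regime p = Θ(1/n^{3/2}) E[X] tends to 0 (below the triangle threshold p ~ 1/n).


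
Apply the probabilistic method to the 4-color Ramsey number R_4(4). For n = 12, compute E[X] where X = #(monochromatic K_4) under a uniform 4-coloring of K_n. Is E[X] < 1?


E[X] = C(12, 4) · 4^{1 − 6} = 495 · 4^{−5} = 495/1024.
As a reduced fraction: E[X] = 495/1024 ≈ 0.483398.
Is E[X] < 1? YES.
Since E[X] < 1, there exists a 4-coloring of K_{12} with no monochromatic K_4; hence R_4(4) > 12.

E[X] = 495/1024 ≈ 0.483398; E[X] < 1, so R_4(4) > 12.


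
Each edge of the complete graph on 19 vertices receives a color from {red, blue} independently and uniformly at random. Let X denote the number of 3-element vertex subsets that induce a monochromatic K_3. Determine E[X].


Let X = Σ_S X_S over the C(19, 3) = 969 subsets S of size 3, where X_S = 1 if the K_3 on S is monochromatic.
For a fixed S, the K_3 on S has C(3, 2) = 3 edges. P[all 3 edges red] = (1/2)^3, and likewise for blue, so P[monochromatic] = 2·(1/2)^3 = 2^{1 − 3} = 1/4.
By linearity of expectation: E[X] = C(19, 3) · 2^{1 − 3} = 969 · 1/4 = 969/4.
Numerically: E[X] ≈ 242.250000.

E[X] = C(19,3)·2^(1−C(3,2)) = 969/4 ≈ 242.250000.


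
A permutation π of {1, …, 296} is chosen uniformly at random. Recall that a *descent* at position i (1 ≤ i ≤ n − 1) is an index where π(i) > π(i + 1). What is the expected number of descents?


Write X = Σ X_I over i = 1, …, 295, with X_I the indicator of one descent.
There are 295 indicators.
For each fixed i, the pair (π(i), π(i+1)) is a uniformly random ordered pair of distinct values from {1, …, 296}; by symmetry P[π(i) > π(i+1)] = 1/2.
By linearity: E[X] = 295 · (1/2) = (296 − 1) · (1/2) = 295/2 ≈ 147.500000.

E[X] = 295/2 = 147.500000.


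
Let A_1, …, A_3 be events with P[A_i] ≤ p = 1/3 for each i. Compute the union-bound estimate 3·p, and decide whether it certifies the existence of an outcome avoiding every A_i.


Union bound: P[∪_{i=1}^{3} A_i] ≤ Σ_i P[A_i] ≤ 3·p = 3·(1/3) = 1.
Numerically: 1 ≈ 1.000000.
Is 1 < 1? NO.
Since the bound 1 is ≥ 1, the union bound is uninformative here; it does NOT by itself certify existence.

3·p = 1 ≈ 1.000000; existence NOT certified by the union bound.


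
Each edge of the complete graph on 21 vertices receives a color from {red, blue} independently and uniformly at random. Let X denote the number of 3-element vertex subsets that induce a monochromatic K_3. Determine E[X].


Let X = Σ_S X_S over the C(21, 3) = 1330 subsets S of size 3, where X_S = 1 if the K_3 on S is monochromatic.
For a fixed S, the K_3 on S has C(3, 2) = 3 edges. P[all 3 edges red] = (1/2)^3, and likewise for blue, so P[monochromatic] = 2·(1/2)^3 = 2^{1 − 3} = 1/4.
Summing: E[X] = C(21, 3) · 2^{1 − 3} = 1330 · 1/4 = 665/2.
Numerically: E[X] ≈ 332.500000.

E[X] = C(21,3)·2^(1−C(3,2)) = 665/2 ≈ 332.500000.


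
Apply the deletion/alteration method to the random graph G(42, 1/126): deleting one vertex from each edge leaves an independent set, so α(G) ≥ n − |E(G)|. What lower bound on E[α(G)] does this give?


E[|E(G)|] = C(42, 2)·p = 861 · (1/126) = 41/6.
E[α(G)] ≥ n − E[|E(G)|] = 42 − 41/6 = 211/6.
Numerically: ≈ 35.167.
(This is only a lower bound; the true E[α(G)] may be larger.)

E[α(G)] ≥ 211/6 ≈ 35.167.


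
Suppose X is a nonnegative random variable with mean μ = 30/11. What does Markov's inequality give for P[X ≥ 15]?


μ = E[X] = 30/11, a = 15.
Markov: P[X ≥ 15] ≤ μ/a = (30/11)/15 = 2/11.
Numerically: ≈ 0.182.
(Since a = 15 > μ = 2.727, the bound 2/11 is < 1 and informative.)

P[X ≥ 15] ≤ 2/11 ≈ 0.182.


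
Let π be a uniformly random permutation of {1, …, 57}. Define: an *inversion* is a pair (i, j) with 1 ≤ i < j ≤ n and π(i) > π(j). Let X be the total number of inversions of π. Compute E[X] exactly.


Write X = Σ X_I over the C(57, 2) = 1596 pairs i < j, with X_I the indicator of one inversion.
There are 1596 indicators.
For each fixed pair i < j, the values π(i) and π(j) are two distinct elements of {1, …, 57} in uniformly random order; by symmetry P[π(i) > π(j)] = 1/2.
By linearity: E[X] = 1596 · (1/2) = C(57, 2) · (1/2) = 1596/2 = 798 ≈ 798.0000.

E[X] = 798 = 798.0000.


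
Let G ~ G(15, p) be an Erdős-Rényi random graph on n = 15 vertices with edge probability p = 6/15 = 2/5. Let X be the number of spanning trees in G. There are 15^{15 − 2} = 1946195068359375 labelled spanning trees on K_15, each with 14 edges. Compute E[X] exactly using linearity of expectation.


K_15 has 15^{15 − 2} = 1946195068359375 labelled spanning trees.
For each such spanning tree H, let X_H = 1 if all 14 edges of H are present in G. Then P[X_H = 1] = p^{14} = (2/5)^{14} = 16384/6103515625.
By linearity: E[X] = Σ_H E[X_H] = 1946195068359375 · p^{14} = 1946195068359375 · 16384/6103515625 = 26121388032/5.
Numerically: E[X] ≈ 5.22428e+09.

E[X] = 1946195068359375 · (2/5)^{14} = 26121388032/5 ≈ 5.22428e+09.


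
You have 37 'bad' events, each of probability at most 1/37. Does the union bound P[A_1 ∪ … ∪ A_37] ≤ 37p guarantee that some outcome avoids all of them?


Union bound: P[∪_{i=1}^{37} A_i] ≤ Σ_i P[A_i] ≤ 37·p = 37·(1/37) = 1.
Numerically: 1 ≈ 1.0000000.
Is 1 < 1? NO.
Since the bound 1 is ≥ 1, the union bound is uninformative here; it does NOT by itself certify existence.

37·p = 1 ≈ 1.0000000; existence NOT certified by the union bound.


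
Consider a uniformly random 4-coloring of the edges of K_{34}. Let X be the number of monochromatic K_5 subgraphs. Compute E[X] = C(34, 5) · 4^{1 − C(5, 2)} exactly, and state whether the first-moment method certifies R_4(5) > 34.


E[X] = C(34, 5) · 4^{1 − 10} = 278256 · 4^{−9} = 278256/262144.
As a reduced fraction: E[X] = 17391/16384 ≈ 1.06146.
Is E[X] < 1? NO.
Since E[X] ≥ 1, the first-moment bound is inconclusive at n = 34; it does NOT by itself certify R_4(5) > 34.

E[X] = 17391/16384 ≈ 1.06146; E[X] ≥ 1; first-moment method inconclusive here.


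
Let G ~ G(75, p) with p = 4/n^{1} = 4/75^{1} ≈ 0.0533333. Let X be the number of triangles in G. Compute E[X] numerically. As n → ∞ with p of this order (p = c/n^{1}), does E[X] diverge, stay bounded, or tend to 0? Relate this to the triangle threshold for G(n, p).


Number of potential triangles: C(75, 3) = 67525.
Each occurs with probability p³ ≈ (0.0533333)³ ≈ 1.51703704e-04.
By linearity: E[X] = C(75, 3)·p³ ≈ 67525 · 1.51703704e-04 ≈ 10.243793.
Here α = 1, so p = 4/n is exactly at the triangle threshold p ~ 1/n. Asymptotically E[X] → c³/6 = 4³/6 = 32/3 ≈ 10.666667, a bounded constant. In this regime the triangle count is asymptotically Poisson(c³/6).

E[X] ≈ 10.243793; in regime p = Θ(1/n^{1}) E[X] stays bounded (at the triangle threshold p ~ 1/n).


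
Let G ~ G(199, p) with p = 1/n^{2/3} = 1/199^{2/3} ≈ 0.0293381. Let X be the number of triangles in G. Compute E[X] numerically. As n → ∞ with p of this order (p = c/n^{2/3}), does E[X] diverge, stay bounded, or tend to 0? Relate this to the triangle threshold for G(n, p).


Number of potential triangles: C(199, 3) = 1293699.
Each occurs with probability p³ ≈ (0.0293381)³ ≈ 2.52518876e-05.
By linearity: E[X] = C(199, 3)·p³ ≈ 1293699 · 2.52518876e-05 ≈ 32.668342.
Since α = 2/3 < 1, p = c/n^{2/3} ≫ 1/n is above the triangle threshold p ~ 1/n. Asymptotically E[X] ~ (c³/6)·n^{3(1−α)} = (1³/6)·n^{1} → ∞; triangles are abundant w.h.p.

E[X] ≈ 32.668342; in regime p = Θ(1/n^{2/3}) E[X] diverges (above the triangle threshold p ~ 1/n).


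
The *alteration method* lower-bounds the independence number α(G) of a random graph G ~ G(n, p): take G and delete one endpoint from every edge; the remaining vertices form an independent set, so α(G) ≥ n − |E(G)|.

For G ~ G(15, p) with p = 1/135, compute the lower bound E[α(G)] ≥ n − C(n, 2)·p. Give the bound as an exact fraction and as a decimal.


E[|E(G)|] = C(15, 2)·p = 105 · (1/135) = 7/9.
E[α(G)] ≥ n − E[|E(G)|] = 15 − 7/9 = 128/9.
Numerically: ≈ 14.2222.
(This is only a lower bound; the true E[α(G)] may be larger.)

E[α(G)] ≥ 128/9 ≈ 14.2222.


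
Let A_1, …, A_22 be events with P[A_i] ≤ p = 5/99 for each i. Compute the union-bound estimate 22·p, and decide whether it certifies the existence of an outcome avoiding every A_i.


Union bound: P[∪_{i=1}^{22} A_i] ≤ Σ_i P[A_i] ≤ 22·p = 22·(5/99) = 10/9.
Numerically: 10/9 ≈ 1.111111.
Is 10/9 < 1? NO.
Since the bound 10/9 is ≥ 1, the union bound is uninformative here; it does NOT by itself certify existence.

22·p = 10/9 ≈ 1.111111; existence NOT certified by the union bound.


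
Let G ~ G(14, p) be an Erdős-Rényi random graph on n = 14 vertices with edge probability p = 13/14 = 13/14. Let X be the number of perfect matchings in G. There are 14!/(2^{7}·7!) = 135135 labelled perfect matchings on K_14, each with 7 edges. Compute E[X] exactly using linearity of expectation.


K_14 has 14!/(2^{7}·7!) = 135135 labelled perfect matchings.
For each such perfect matching H, let X_H = 1 if all 7 edges of H are present in G. Then P[X_H = 1] = p^{7} = (13/14)^{7} = 62748517/105413504.
By linearity of expectation: E[X] = Σ_H E[X_H] = 135135 · p^{7} = 135135 · 62748517/105413504 = 1211360120685/15059072.
Numerically: E[X] ≈ 80441.

E[X] = 135135 · (13/14)^{7} = 1211360120685/15059072 ≈ 80441.


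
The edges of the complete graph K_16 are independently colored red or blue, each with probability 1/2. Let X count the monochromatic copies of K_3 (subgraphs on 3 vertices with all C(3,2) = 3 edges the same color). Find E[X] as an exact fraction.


Let X = Σ_S X_S over the C(16, 3) = 560 subsets S of size 3, where X_S = 1 if the K_3 on S is monochromatic.
For a fixed S, the K_3 on S has C(3, 2) = 3 edges. P[all 3 edges red] = (1/2)^3, and likewise for blue, so P[monochromatic] = 2·(1/2)^3 = 2^{1 − 3} = 1/4.
By linearity of expectation: E[X] = C(16, 3) · 2^{1 − 3} = 560 · 1/4 = 140.
Numerically: E[X] ≈ 140.000000.

E[X] = C(16,3)·2^(1−C(3,2)) = 140 ≈ 140.000000.


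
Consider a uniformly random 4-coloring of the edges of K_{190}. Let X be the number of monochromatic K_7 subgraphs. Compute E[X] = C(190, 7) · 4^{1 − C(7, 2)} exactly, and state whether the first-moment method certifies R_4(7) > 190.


E[X] = C(190, 7) · 4^{1 − 21} = 1585940245560 · 4^{−20} = 1585940245560/1099511627776.
As a reduced fraction: E[X] = 198242530695/137438953472 ≈ 1.44240.
Is E[X] < 1? NO.
Since E[X] ≥ 1, the first-moment bound is inconclusive at n = 190; it does NOT by itself certify R_4(7) > 190.

E[X] = 198242530695/137438953472 ≈ 1.44240; E[X] ≥ 1; first-moment method inconclusive here.


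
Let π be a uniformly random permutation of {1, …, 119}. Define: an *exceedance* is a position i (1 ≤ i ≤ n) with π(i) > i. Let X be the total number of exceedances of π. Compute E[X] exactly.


Write X = Σ_{i=1}^{119} X_i, where X_i = 1_{π(i) > i}.
For each fixed i, π(i) is uniform over {1, …, 119} (marginal of a uniform permutation), so P[π(i) > i] = (n − i)/n. Summing: Σ_{i=1}^{119} (n − i)/n = (0 + 1 + … + 118)/119 = 119(119 − 1)/(2·119) = (119 − 1)/2.
Hence E[X] = Σ_{i=1}^{119} (119 − i)/119 = 59 ≈ 59.000000.

E[X] = 59 = 59.000000.


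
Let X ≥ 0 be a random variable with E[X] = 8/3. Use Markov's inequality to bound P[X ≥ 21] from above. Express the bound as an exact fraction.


μ = E[X] = 8/3, a = 21.
Markov: P[X ≥ 21] ≤ μ/a = (8/3)/21 = 8/63.
Numerically: ≈ 0.126984.
(Since a = 21 > μ = 2.666667, the bound 8/63 is < 1 and informative.)

P[X ≥ 21] ≤ 8/63 ≈ 0.126984.


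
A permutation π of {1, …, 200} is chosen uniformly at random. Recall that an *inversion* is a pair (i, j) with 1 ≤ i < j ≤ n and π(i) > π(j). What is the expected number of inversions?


Write X = Σ X_I over the C(200, 2) = 19900 pairs i < j, with X_I the indicator of one inversion.
There are 19900 indicators.
For each fixed pair i < j, the values π(i) and π(j) are two distinct elements of {1, …, 200} in uniformly random order; by symmetry P[π(i) > π(j)] = 1/2.
By linearity: E[X] = 19900 · (1/2) = C(200, 2) · (1/2) = 19900/2 = 9950 ≈ 9950.0000.

E[X] = 9950 = 9950.0000.


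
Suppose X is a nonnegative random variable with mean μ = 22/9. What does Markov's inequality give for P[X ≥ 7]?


μ = E[X] = 22/9, a = 7.
Markov: P[X ≥ 7] ≤ μ/a = (22/9)/7 = 22/63.
Numerically: ≈ 0.349.
(Since a = 7 > μ = 2.444, the bound 22/63 is < 1 and informative.)

P[X ≥ 7] ≤ 22/63 ≈ 0.349.


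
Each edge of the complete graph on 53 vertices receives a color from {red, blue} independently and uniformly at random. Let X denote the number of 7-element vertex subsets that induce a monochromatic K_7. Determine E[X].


Let X = Σ_S X_S over the C(53, 7) = 154143080 subsets S of size 7, where X_S = 1 if the K_7 on S is monochromatic.
For a fixed S, the K_7 on S has C(7, 2) = 21 edges. P[all 21 edges red] = (1/2)^21, and likewise for blue, so P[monochromatic] = 2·(1/2)^21 = 2^{1 − 21} = 1/1048576.
By linearity: E[X] = C(53, 7) · 2^{1 − 21} = 154143080 · 1/1048576 = 19267885/131072.
Numerically: E[X] ≈ 147.00230.

E[X] = C(53,7)·2^(1−C(7,2)) = 19267885/131072 ≈ 147.00230.


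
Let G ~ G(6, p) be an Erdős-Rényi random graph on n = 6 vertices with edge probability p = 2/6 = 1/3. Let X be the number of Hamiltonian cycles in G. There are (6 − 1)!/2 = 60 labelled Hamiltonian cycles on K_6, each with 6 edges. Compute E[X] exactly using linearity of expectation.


K_6 has (6 − 1)!/2 = 60 labelled Hamiltonian cycles.
For each such Hamiltonian cycle H, let X_H = 1 if all 6 edges of H are present in G. Then P[X_H = 1] = p^{6} = (1/3)^{6} = 1/729.
By linearity of expectation: E[X] = Σ_H E[X_H] = 60 · p^{6} = 60 · 1/729 = 20/243.
Numerically: E[X] ≈ 0.0823.

E[X] = 60 · (1/3)^{6} = 20/243 ≈ 0.0823.


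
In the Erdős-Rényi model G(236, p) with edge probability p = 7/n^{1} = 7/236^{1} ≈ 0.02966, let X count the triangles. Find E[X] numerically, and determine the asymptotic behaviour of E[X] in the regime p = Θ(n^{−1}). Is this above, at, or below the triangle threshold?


Number of potential triangles: C(236, 3) = 2162940.
Each occurs with probability p³ ≈ (0.02966)³ ≈ 2.609505e-05.
By linearity: E[X] = C(236, 3)·p³ ≈ 2162940 · 2.609505e-05 ≈ 56.4420.
Here α = 1, so p = 7/n is exactly at the triangle threshold p ~ 1/n. Asymptotically E[X] → c³/6 = 7³/6 = 343/6 ≈ 57.1667, a bounded constant. In this regime the triangle count is asymptotically Poisson(c³/6).

E[X] ≈ 56.4420; in regime p = Θ(1/n^{1}) E[X] stays bounded (at the triangle threshold p ~ 1/n).


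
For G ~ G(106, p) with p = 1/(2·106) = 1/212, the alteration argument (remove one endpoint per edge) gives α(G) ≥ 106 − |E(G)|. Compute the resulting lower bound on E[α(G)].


E[|E(G)|] = C(106, 2)·p = 5565 · (1/212) = 105/4.
E[α(G)] ≥ n − E[|E(G)|] = 106 − 105/4 = 319/4.
Numerically: ≈ 79.75000.
(This is only a lower bound; the true E[α(G)] may be larger.)

E[α(G)] ≥ 319/4 ≈ 79.75000.


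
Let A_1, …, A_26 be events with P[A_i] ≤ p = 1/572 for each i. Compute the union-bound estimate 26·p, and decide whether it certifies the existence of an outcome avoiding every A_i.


Union bound: P[∪_{i=1}^{26} A_i] ≤ Σ_i P[A_i] ≤ 26·p = 26·(1/572) = 1/22.
Numerically: 1/22 ≈ 0.04545.
Is 1/22 < 1? YES.
Since P[∪ A_i] ≤ 1/22 < 1, the complement has P[∩ A_i^c] ≥ 1 − 1/22 = 21/22 > 0, so some outcome avoids every A_i.

26·p = 1/22 ≈ 0.04545; existence CERTIFIED by the union bound.


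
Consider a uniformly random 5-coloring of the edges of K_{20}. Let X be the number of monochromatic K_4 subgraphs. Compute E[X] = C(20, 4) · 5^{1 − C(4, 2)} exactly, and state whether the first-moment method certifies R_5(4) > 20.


E[X] = C(20, 4) · 5^{1 − 6} = 4845 · 5^{−5} = 4845/3125.
As a reduced fraction: E[X] = 969/625 ≈ 1.5504000.
Is E[X] < 1? NO.
Since E[X] ≥ 1, the first-moment bound is inconclusive at n = 20; it does NOT by itself certify R_5(4) > 20.

E[X] = 969/625 ≈ 1.5504000; E[X] ≥ 1; first-moment method inconclusive here.


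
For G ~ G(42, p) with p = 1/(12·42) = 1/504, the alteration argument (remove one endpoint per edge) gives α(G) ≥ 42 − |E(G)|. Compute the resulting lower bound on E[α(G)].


E[|E(G)|] = C(42, 2)·p = 861 · (1/504) = 41/24.
E[α(G)] ≥ n − E[|E(G)|] = 42 − 41/24 = 967/24.
Numerically: ≈ 40.2917.
(This is only a lower bound; the true E[α(G)] may be larger.)

E[α(G)] ≥ 967/24 ≈ 40.2917.


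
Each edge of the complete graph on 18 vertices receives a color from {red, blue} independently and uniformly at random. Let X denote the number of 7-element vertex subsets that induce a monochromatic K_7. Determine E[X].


Let X = Σ_S X_S over the C(18, 7) = 31824 subsets S of size 7, where X_S = 1 if the K_7 on S is monochromatic.
For a fixed S, the K_7 on S has C(7, 2) = 21 edges. P[all 21 edges red] = (1/2)^21, and likewise for blue, so P[monochromatic] = 2·(1/2)^21 = 2^{1 − 21} = 1/1048576.
By linearity: E[X] = C(18, 7) · 2^{1 − 21} = 31824 · 1/1048576 = 1989/65536.
Numerically: E[X] ≈ 0.03035.

E[X] = C(18,7)·2^(1−C(7,2)) = 1989/65536 ≈ 0.03035.


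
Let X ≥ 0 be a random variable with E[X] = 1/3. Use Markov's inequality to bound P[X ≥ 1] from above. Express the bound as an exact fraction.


μ = E[X] = 1/3, a = 1.
Markov: P[X ≥ 1] ≤ μ/a = (1/3)/1 = 1/3.
Numerically: ≈ 0.333333.
(Since a = 1 > μ = 0.333333, the bound 1/3 is < 1 and informative.)

P[X ≥ 1] ≤ 1/3 ≈ 0.333333.


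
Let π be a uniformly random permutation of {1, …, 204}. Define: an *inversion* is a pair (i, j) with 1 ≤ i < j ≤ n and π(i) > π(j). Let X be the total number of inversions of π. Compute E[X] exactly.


Write X = Σ X_I over the C(204, 2) = 20706 pairs i < j, with X_I the indicator of one inversion.
There are 20706 indicators.
For each fixed pair i < j, the values π(i) and π(j) are two distinct elements of {1, …, 204} in uniformly random order; by symmetry P[π(i) > π(j)] = 1/2.
By linearity: E[X] = 20706 · (1/2) = C(204, 2) · (1/2) = 20706/2 = 10353 ≈ 10353.000.

E[X] = 10353 = 10353.000.


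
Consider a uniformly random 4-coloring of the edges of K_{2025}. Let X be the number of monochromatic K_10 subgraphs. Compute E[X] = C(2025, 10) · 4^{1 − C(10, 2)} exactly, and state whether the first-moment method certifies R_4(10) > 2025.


E[X] = C(2025, 10) · 4^{1 − 45} = 312479209053472269772600560 · 4^{−44} = 312479209053472269772600560/309485009821345068724781056.
As a reduced fraction: E[X] = 19529950565842016860787535/19342813113834066795298816 ≈ 1.0097.
Is E[X] < 1? NO.
Since E[X] ≥ 1, the first-moment bound is inconclusive at n = 2025; it does NOT by itself certify R_4(10) > 2025.

E[X] = 19529950565842016860787535/19342813113834066795298816 ≈ 1.0097; E[X] ≥ 1; first-moment method inconclusive here.


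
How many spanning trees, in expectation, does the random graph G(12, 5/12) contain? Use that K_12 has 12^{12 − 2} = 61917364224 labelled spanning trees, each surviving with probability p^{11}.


K_12 has 12^{12 − 2} = 61917364224 labelled spanning trees.
For each such spanning tree H, let X_H = 1 if all 11 edges of H are present in G. Then P[X_H = 1] = p^{11} = (5/12)^{11} = 48828125/743008370688.
Summing the indicators: E[X] = Σ_H E[X_H] = 61917364224 · p^{11} = 61917364224 · 48828125/743008370688 = 48828125/12.
Numerically: E[X] ≈ 4.069e+06.

E[X] = 61917364224 · (5/12)^{11} = 48828125/12 ≈ 4.069e+06.


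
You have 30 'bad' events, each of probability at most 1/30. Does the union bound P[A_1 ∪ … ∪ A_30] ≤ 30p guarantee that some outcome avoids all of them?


Union bound: P[∪_{i=1}^{30} A_i] ≤ Σ_i P[A_i] ≤ 30·p = 30·(1/30) = 1.
Numerically: 1 ≈ 1.000.
Is 1 < 1? NO.
Since the bound 1 is ≥ 1, the union bound is uninformative here; it does NOT by itself certify existence.

30·p = 1 ≈ 1.000; existence NOT certified by the union bound.


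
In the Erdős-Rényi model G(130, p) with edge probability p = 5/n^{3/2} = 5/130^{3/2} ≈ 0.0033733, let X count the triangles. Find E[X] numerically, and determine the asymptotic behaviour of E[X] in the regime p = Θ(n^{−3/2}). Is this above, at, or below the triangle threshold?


Number of potential triangles: C(130, 3) = 357760.
Each occurs with probability p³ ≈ (0.0033733)³ ≈ 3.8385299e-08.
By linearity: E[X] = C(130, 3)·p³ ≈ 357760 · 3.8385299e-08 ≈ 0.01373.
Since α = 3/2 > 1, p = c/n^{3/2} = o(1/n) is below the triangle threshold p ~ 1/n. Asymptotically E[X] ~ (c³/6)·n^{3(1−α)} = (5³/6)·n^{-1.5} → 0, so by Markov's inequality G has no triangles w.h.p.

E[X] ≈ 0.01373; in regime p = Θ(1/n^{3/2}) E[X] tends to 0 (below the triangle threshold p ~ 1/n).


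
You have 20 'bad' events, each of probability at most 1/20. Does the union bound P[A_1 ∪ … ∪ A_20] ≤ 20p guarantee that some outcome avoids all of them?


Union bound: P[∪_{i=1}^{20} A_i] ≤ Σ_i P[A_i] ≤ 20·p = 20·(1/20) = 1.
Numerically: 1 ≈ 1.00000.
Is 1 < 1? NO.
Since the bound 1 is ≥ 1, the union bound is uninformative here; it does NOT by itself certify existence.

20·p = 1 ≈ 1.00000; existence NOT certified by the union bound.


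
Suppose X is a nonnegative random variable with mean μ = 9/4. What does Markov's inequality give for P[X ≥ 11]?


μ = E[X] = 9/4, a = 11.
Markov: P[X ≥ 11] ≤ μ/a = (9/4)/11 = 9/44.
Numerically: ≈ 0.204545.
(Since a = 11 > μ = 2.250000, the bound 9/44 is < 1 and informative.)

P[X ≥ 11] ≤ 9/44 ≈ 0.204545.


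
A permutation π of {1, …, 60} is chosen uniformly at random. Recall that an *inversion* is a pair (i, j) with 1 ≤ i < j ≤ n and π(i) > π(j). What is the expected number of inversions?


Write X = Σ X_I over the C(60, 2) = 1770 pairs i < j, with X_I the indicator of one inversion.
There are 1770 indicators.
For each fixed pair i < j, the values π(i) and π(j) are two distinct elements of {1, …, 60} in uniformly random order; by symmetry P[π(i) > π(j)] = 1/2.
By linearity: E[X] = 1770 · (1/2) = C(60, 2) · (1/2) = 1770/2 = 885 ≈ 885.0000.

E[X] = 885 = 885.0000.


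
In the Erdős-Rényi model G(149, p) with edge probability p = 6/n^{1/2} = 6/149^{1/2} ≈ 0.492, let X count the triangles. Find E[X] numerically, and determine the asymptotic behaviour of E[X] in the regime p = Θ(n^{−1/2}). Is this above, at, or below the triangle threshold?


Number of potential triangles: C(149, 3) = 540274.
Each occurs with probability p³ ≈ (0.492)³ ≈ 1.18761e-01.
By linearity: E[X] = C(149, 3)·p³ ≈ 540274 · 1.18761e-01 ≈ 64163.555.
Since α = 1/2 < 1, p = c/n^{1/2} ≫ 1/n is above the triangle threshold p ~ 1/n. Asymptotically E[X] ~ (c³/6)·n^{3(1−α)} = (6³/6)·n^{1.5} → ∞; triangles are abundant w.h.p.

E[X] ≈ 64163.555; in regime p = Θ(1/n^{1/2}) E[X] diverges (above the triangle threshold p ~ 1/n).


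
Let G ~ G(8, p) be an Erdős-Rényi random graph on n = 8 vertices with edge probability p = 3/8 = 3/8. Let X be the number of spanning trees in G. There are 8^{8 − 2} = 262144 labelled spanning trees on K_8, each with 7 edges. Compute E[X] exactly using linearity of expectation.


K_8 has 8^{8 − 2} = 262144 labelled spanning trees.
For each such spanning tree H, let X_H = 1 if all 7 edges of H are present in G. Then P[X_H = 1] = p^{7} = (3/8)^{7} = 2187/2097152.
By linearity of expectation: E[X] = Σ_H E[X_H] = 262144 · p^{7} = 262144 · 2187/2097152 = 2187/8.
Numerically: E[X] ≈ 273.38.

E[X] = 262144 · (3/8)^{7} = 2187/8 ≈ 273.38.


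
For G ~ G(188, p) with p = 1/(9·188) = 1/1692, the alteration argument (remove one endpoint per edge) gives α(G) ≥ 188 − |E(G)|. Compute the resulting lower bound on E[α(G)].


E[|E(G)|] = C(188, 2)·p = 17578 · (1/1692) = 187/18.
E[α(G)] ≥ n − E[|E(G)|] = 188 − 187/18 = 3197/18.
Numerically: ≈ 177.61111.
(This is only a lower bound; the true E[α(G)] may be larger.)

E[α(G)] ≥ 3197/18 ≈ 177.61111.


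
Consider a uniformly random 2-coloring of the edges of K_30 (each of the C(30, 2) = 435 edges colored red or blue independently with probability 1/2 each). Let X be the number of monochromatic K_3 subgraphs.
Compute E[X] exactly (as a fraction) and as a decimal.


Let X = Σ_S X_S over the C(30, 3) = 4060 subsets S of size 3, where X_S = 1 if the K_3 on S is monochromatic.
For a fixed S, the K_3 on S has C(3, 2) = 3 edges. P[all 3 edges red] = (1/2)^3, and likewise for blue, so P[monochromatic] = 2·(1/2)^3 = 2^{1 − 3} = 1/4.
By linearity: E[X] = C(30, 3) · 2^{1 − 3} = 4060 · 1/4 = 1015.
Numerically: E[X] ≈ 1015.00000.

E[X] = C(30,3)·2^(1−C(3,2)) = 1015 ≈ 1015.00000.


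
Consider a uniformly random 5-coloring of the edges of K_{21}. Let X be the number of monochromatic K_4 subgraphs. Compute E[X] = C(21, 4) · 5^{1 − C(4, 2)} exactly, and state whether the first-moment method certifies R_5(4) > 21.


E[X] = C(21, 4) · 5^{1 − 6} = 5985 · 5^{−5} = 5985/3125.
As a reduced fraction: E[X] = 1197/625 ≈ 1.9152000.
Is E[X] < 1? NO.
Since E[X] ≥ 1, the first-moment bound is inconclusive at n = 21; it does NOT by itself certify R_5(4) > 21.

E[X] = 1197/625 ≈ 1.9152000; E[X] ≥ 1; first-moment method inconclusive here.


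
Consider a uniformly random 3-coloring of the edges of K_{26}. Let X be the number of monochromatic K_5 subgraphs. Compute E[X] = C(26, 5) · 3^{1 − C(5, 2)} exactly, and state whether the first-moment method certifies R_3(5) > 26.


E[X] = C(26, 5) · 3^{1 − 10} = 65780 · 3^{−9} = 65780/19683.
As a reduced fraction: E[X] = 65780/19683 ≈ 3.34197.
Is E[X] < 1? NO.
Since E[X] ≥ 1, the first-moment bound is inconclusive at n = 26; it does NOT by itself certify R_3(5) > 26.

E[X] = 65780/19683 ≈ 3.34197; E[X] ≥ 1; first-moment method inconclusive here.


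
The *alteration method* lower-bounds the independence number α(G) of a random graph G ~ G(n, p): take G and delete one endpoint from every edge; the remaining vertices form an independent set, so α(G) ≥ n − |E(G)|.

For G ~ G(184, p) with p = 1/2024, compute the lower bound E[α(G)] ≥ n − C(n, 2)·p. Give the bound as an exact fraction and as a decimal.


E[|E(G)|] = C(184, 2)·p = 16836 · (1/2024) = 183/22.
E[α(G)] ≥ n − E[|E(G)|] = 184 − 183/22 = 3865/22.
Numerically: ≈ 175.682.
(This is only a lower bound; the true E[α(G)] may be larger.)

E[α(G)] ≥ 3865/22 ≈ 175.682.


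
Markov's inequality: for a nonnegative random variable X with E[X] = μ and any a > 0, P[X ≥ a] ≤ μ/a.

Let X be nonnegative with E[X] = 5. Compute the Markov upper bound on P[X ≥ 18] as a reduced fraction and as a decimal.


μ = E[X] = 5, a = 18.
Markov: P[X ≥ 18] ≤ μ/a = (5)/18 = 5/18.
Numerically: ≈ 0.277778.
(Since a = 18 > μ = 5.000000, the bound 5/18 is < 1 and informative.)

P[X ≥ 18] ≤ 5/18 ≈ 0.277778.
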